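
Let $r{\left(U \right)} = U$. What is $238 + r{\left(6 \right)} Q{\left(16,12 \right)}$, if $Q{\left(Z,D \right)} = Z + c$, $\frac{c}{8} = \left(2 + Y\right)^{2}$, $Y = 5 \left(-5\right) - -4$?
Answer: $17662$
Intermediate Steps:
$Y = -21$ ($Y = -25 + 4 = -21$)
$c = 2888$ ($c = 8 \left(2 - 21\right)^{2} = 8 \left(-19\right)^{2} = 8 \cdot 361 = 2888$)
$Q{\left(Z,D \right)} = 2888 + Z$ ($Q{\left(Z,D \right)} = Z + 2888 = 2888 + Z$)
$238 + r{\left(6 \right)} Q{\left(16,12 \right)} = 238 + 6 \left(2888 + 16\right) = 238 + 6 \cdot 2904 = 238 + 17424 = 17662$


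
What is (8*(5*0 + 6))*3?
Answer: 144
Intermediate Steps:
(8*(5*0 + 6))*3 = (8*(0 + 6))*3 = (8*6)*3 = 48*3 = 144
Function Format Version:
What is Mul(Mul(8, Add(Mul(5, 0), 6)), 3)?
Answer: 144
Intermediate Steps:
Mul(Mul(8, Add(Mul(5, 0), 6)), 3) = Mul(Mul(8, Add(0, 6)), 3) = Mul(Mul(8, 6), 3) = Mul(48, 3) = 144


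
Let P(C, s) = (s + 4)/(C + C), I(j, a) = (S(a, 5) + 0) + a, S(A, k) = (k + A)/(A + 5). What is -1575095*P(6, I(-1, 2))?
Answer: -11025665/12 ≈ -9.1881e+5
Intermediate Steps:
S(A, k) = (A + k)/(5 + A)
I(j, a) = 1 + a (I(j, a) = ((a + 5)/(5 + a) + 0) + a = ((5 + a)/(5 + a) + 0) + a = (1 + 0) + a = 1 + a)
P(C, s) = (4 + s)/(2*C) (P(C, s) = (4 + s)/((2*C)) = (4 + s)*(1/(2*C)) = (4 + s)/(2*C))
-1575095*P(6, I(-1, 2)) = -1575095*(4 + (1 + 2))/(2*6) = -1575095*(4 + 3)/(2*6) = -1575095*7/(2*6) = -1575095*7/12 = -11025665/12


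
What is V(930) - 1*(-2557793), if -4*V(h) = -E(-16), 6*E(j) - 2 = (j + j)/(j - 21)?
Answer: 1135660145/444 ≈ 2.5578e+6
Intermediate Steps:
E(j) = 1/3 + j/(3*(-21 + j)) (E(j) = 1/3 + ((j + j)/(j - 21))/6 = 1/3 + ((2*j)/(-21 + j))/6 = 1/3 + (2*j/(-21 + j))/6 = 1/3 + j/(3*(-21 + j)))
V(h) = 53/444 (V(h) = -(-1)*(-21 + 2*(-16))/(3*(-21 - 16))/4 = -(-1)*(1/3)*(-21 - 32)/(-37)/4 = -(-1)*(1/3)*(-1/37)*(-53)/4 = -(-1)*53/(4*111) = -1/4*(-53/111) = 53/444)
V(930) - 1*(-2557793) = 53/444 - 1*(-2557793) = 53/444 + 2557793 = 1135660145/444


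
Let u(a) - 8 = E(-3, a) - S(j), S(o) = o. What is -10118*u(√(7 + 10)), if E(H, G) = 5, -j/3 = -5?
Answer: 20236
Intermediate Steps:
j = 15 (j = -3*(-5) = 15)
u(a) = -2 (u(a) = 8 + (5 - 1*15) = 8 + (5 - 15) = 8 - 10 = -2)
-10118*u(√(7 + 10)) = -10118*(-2) = 20236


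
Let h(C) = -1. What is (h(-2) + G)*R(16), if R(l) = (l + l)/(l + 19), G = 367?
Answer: 11712/35 ≈ 334.63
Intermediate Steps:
R(l) = 2*l/(19 + l) (R(l) = (2*l)/(19 + l) = 2*l/(19 + l))
(h(-2) + G)*R(16) = (-1 + 367)*(2*16/(19 + 16)) = 366*(2*16/35) = 366*(2*16*(1/35)) = 366*(32/35) = 11712/35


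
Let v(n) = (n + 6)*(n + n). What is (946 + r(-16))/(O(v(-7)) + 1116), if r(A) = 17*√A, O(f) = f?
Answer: 473/565 + 34*I/565 ≈ 0.83717 + 0.060177*I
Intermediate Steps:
v(n) = 2*n*(6 + n) (v(n) = (6 + n)*(2*n) = 2*n*(6 + n))
(946 + r(-16))/(O(v(-7)) + 1116) = (946 + 17*√(-16))/(2*(-7)*(6 - 7) + 1116) = (946 + 17*(4*I))/(2*(-7)*(-1) + 1116) = (946 + 68*I)/(14 + 1116) = (946 + 68*I)/1130 = (946 + 68*I)*(1/1130) = 473/565 + 34*I/565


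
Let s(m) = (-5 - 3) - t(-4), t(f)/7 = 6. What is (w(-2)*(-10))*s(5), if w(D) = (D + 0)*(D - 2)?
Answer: 4000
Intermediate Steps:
t(f) = 42 (t(f) = 7*6 = 42)
w(D) = D*(-2 + D)
s(m) = -50 (s(m) = (-5 - 3) - 1*42 = -8 - 42 = -50)
(w(-2)*(-10))*s(5) = (-2*(-2 - 2)*(-10))*(-50) = (-2*(-4)*(-10))*(-50) = (8*(-10))*(-50) = -80*(-50) = 4000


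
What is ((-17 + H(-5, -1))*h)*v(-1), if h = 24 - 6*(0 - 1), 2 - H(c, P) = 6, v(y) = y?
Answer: 630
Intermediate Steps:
H(c, P) = -4 (H(c, P) = 2 - 1*6 = 2 - 6 = -4)
h = 30 (h = 24 - 6*(-1) = 24 - 1*(-6) = 24 + 6 = 30)
((-17 + H(-5, -1))*h)*v(-1) = ((-17 - 4)*30)*(-1) = -21*30*(-1) = -630*(-1) = 630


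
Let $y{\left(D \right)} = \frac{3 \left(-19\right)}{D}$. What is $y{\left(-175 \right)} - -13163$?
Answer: $\frac{2303582}{175} \approx 13163.0$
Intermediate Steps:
$y{\left(D \right)} = - \frac{57}{D}$
$y{\left(-175 \right)} - -13163 = - \frac{57}{-175} - -13163 = \left(-57\right) \left(- \frac{1}{175}\right) + 13163 = \frac{57}{175} + 13163 = \frac{2303582}{175}$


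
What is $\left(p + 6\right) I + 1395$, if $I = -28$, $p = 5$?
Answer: $1087$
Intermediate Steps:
$\left(p + 6\right) I + 1395 = \left(5 + 6\right) \left(-28\right) + 1395 = 11 \left(-28\right) + 1395 = -308 + 1395 = 1087$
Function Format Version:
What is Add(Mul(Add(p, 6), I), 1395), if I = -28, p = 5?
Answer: 1087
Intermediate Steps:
Add(Mul(Add(p, 6), I), 1395) = Add(Mul(Add(5, 6), -28), 1395) = Add(Mul(11, -28), 1395) = Add(-308, 1395) = 1087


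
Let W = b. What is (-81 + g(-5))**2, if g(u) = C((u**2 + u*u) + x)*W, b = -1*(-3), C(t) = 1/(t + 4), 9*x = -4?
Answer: 1522170225/232324 ≈ 6551.9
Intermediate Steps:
x = -4/9 (x = (1/9)*(-4) = -4/9 ≈ -0.44444)
C(t) = 1/(4 + t)
b = 3
W = 3
g(u) = 3/(32/9 + 2*u**2) (g(u) = 3/(4 + ((u**2 + u*u) - 4/9)) = 3/(4 + ((u**2 + u**2) - 4/9)) = 3/(4 + (2*u**2 - 4/9)) = 3/(4 + (-4/9 + 2*u**2)) = 3/(32/9 + 2*u**2))
(-81 + g(-5))**2 = (-81 + 27/(2*(16 + 9*(-5)**2)))**2 = (-81 + 27/(2*(16 + 9*25)))**2 = (-81 + 27/(2*(16 + 225)))**2 = (-81 + (27/2)/241)**2 = (-81 + (27/2)*(1/241))**2 = (-81 + 27/482)**2 = (-39015/482)**2 = 1522170225/232324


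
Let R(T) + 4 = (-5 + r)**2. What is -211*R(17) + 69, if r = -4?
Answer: -16178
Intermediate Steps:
R(T) = 77 (R(T) = -4 + (-5 - 4)**2 = -4 + (-9)**2 = -4 + 81 = 77)
-211*R(17) + 69 = -211*77 + 69 = -16247 + 69 = -16178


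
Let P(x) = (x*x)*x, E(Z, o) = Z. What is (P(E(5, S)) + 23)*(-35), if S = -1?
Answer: -5180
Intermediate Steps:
P(x) = x³ (P(x) = x²*x = x³)
(P(E(5, S)) + 23)*(-35) = (5³ + 23)*(-35) = (125 + 23)*(-35) = 148*(-35) = -5180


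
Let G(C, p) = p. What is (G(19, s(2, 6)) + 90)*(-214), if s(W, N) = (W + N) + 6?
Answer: -22256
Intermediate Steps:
s(W, N) = 6 + N + W (s(W, N) = (N + W) + 6 = 6 + N + W)
(G(19, s(2, 6)) + 90)*(-214) = ((6 + 6 + 2) + 90)*(-214) = (14 + 90)*(-214) = 104*(-214) = -22256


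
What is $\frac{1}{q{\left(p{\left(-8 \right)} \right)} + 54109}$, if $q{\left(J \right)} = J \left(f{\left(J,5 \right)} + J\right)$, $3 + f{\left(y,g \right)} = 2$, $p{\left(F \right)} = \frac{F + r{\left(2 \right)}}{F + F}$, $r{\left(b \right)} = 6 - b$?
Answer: $\frac{16}{865741} \approx 1.8481 \cdot 10^{-5}$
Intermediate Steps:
$p{\left(F \right)} = \frac{4 + F}{2 F}$ ($p{\left(F \right)} = \frac{F + \left(6 - 2\right)}{F + F} = \frac{F + \left(6 - 2\right)}{2 F} = \left(F + 4\right) \frac{1}{2 F} = \left(4 + F\right) \frac{1}{2 F} = \frac{4 + F}{2 F}$)
$f{\left(y,g \right)} = -1$ ($f{\left(y,g \right)} = -3 + 2 = -1$)
$q{\left(J \right)} = J \left(-1 + J\right)$
$\frac{1}{q{\left(p{\left(-8 \right)} \right)} + 54109} = \frac{1}{\frac{4 - 8}{2 \left(-8\right)} \left(-1 + \frac{4 - 8}{2 \left(-8\right)}\right) + 54109} = \frac{1}{\frac{1}{2} \left(- \frac{1}{8}\right) \left(-4\right) \left(-1 + \frac{1}{2} \left(- \frac{1}{8}\right) \left(-4\right)\right) + 54109} = \frac{1}{\frac{-1 + \frac{1}{4}}{4} + 54109} = \frac{1}{\frac{1}{4} \left(- \frac{3}{4}\right) + 54109} = \frac{1}{- \frac{3}{16} + 54109} = \frac{1}{\frac{865741}{16}} = \frac{16}{865741}$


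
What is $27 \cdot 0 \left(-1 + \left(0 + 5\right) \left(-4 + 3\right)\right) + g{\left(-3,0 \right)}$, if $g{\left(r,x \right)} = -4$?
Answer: $-4$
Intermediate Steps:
$27 \cdot 0 \left(-1 + \left(0 + 5\right) \left(-4 + 3\right)\right) + g{\left(-3,0 \right)} = 27 \cdot 0 \left(-1 + \left(0 + 5\right) \left(-4 + 3\right)\right) - 4 = 27 \cdot 0 \left(-1 + 5 \left(-1\right)\right) - 4 = 27 \cdot 0 \left(-1 - 5\right) - 4 = 27 \cdot 0 \left(-6\right) - 4 = 27 \cdot 0 - 4 = 0 - 4 = -4$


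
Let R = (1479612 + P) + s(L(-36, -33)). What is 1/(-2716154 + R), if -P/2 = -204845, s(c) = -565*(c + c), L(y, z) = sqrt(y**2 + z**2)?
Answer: -206713/170159705851 + 1695*sqrt(265)/340319411702 ≈ -1.1337e-6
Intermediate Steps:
s(c) = -1130*c
P = 409690 (P = -2*(-204845) = 409690)
R = 1889302 - 3390*sqrt(265) (R = (1479612 + 409690) - 1130*sqrt((-36)**2 + (-33)**2) = 1889302 - 1130*sqrt(1296 + 1089) = 1889302 - 3390*sqrt(265) ≈ 1.8341e+6)
1/(-2716154 + R) = 1/(-2716154 + (1889302 - 3390*sqrt(265))) = 1/(-826852 - 3390*sqrt(265))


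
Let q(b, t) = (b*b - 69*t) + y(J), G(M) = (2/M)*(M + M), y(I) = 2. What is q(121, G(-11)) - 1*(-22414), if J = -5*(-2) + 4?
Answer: 36781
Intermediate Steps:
J = 14 (J = 10 + 4 = 14)
G(M) = 4 (G(M) = (2/M)*(2*M) = 4)
q(b, t) = 2 + b**2 - 69*t (q(b, t) = (b*b - 69*t) + 2 = (b**2 - 69*t) + 2 = 2 + b**2 - 69*t)
q(121, G(-11)) - 1*(-22414) = (2 + 121**2 - 69*4) - 1*(-22414) = (2 + 14641 - 276) + 22414 = 14367 + 22414 = 36781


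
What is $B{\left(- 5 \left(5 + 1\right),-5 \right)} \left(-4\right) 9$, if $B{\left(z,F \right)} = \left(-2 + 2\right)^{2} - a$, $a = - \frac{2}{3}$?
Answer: $-24$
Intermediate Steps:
$a = - \frac{2}{3}$ ($a = \left(-2\right) \frac{1}{3} = - \frac{2}{3} \approx -0.66667$)
$B{\left(z,F \right)} = \frac{2}{3}$ ($B{\left(z,F \right)} = \left(-2 + 2\right)^{2} - - \frac{2}{3} = 0^{2} + \frac{2}{3} = 0 + \frac{2}{3} = \frac{2}{3}$)
$B{\left(- 5 \left(5 + 1\right),-5 \right)} \left(-4\right) 9 = \frac{2}{3} \left(-4\right) 9 = \left(- \frac{8}{3}\right) 9 = -24$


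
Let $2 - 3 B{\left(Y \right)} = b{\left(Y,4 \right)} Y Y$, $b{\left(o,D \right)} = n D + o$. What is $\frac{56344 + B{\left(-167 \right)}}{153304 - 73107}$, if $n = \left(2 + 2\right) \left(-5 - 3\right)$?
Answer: $\frac{2798763}{80197} \approx 34.899$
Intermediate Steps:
$n = -32$ ($n = 4 \left(-8\right) = -32$)
$b{\left(o,D \right)} = o - 32 D$ ($b{\left(o,D \right)} = - 32 D + o = o - 32 D$)
$B{\left(Y \right)} = \frac{2}{3} - \frac{Y^{2} \left(-128 + Y\right)}{3}$ ($B{\left(Y \right)} = \frac{2}{3} - \frac{\left(Y - 128\right) Y Y}{3} = \frac{2}{3} - \frac{\left(-128 + Y\right) Y Y}{3} = \frac{2}{3} - \frac{Y \left(-128 + Y\right) Y}{3} = \frac{2}{3} - \frac{Y^{2} \left(-128 + Y\right)}{3}$)
$\frac{56344 + B{\left(-167 \right)}}{153304 - 73107} = \frac{56344 + \left(\frac{2}{3} + \frac{\left(-167\right)^{2} \left(128 - -167\right)}{3}\right)}{153304 - 73107} = \frac{56344 + \left(\frac{2}{3} + \frac{1}{3} \cdot 27889 \left(128 + 167\right)\right)}{80197} = \left(56344 + \left(\frac{2}{3} + \frac{1}{3} \cdot 27889 \cdot 295\right)\right) \frac{1}{80197} = \left(56344 + \left(\frac{2}{3} + \frac{8227255}{3}\right)\right) \frac{1}{80197} = \left(56344 + 2742419\right) \frac{1}{80197} = 2798763 \cdot \frac{1}{80197} = \frac{2798763}{80197}$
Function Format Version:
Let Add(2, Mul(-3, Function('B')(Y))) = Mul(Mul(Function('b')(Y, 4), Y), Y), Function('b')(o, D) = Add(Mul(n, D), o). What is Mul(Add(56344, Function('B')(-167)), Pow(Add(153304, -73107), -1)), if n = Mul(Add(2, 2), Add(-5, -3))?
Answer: Rational(2798763, 80197) ≈ 34.899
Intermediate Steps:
n = -32 (n = Mul(4, -8) = -32)
Function('b')(o, D) = Add(o, Mul(-32, D)) (Function('b')(o, D) = Add(Mul(-32, D), o) = Add(o, Mul(-32, D)))
Function('B')(Y) = Add(Rational(2, 3), Mul(Rational(-1, 3), Pow(Y, 2), Add(-128, Y))) (Function('B')(Y) = Add(Rational(2, 3), Mul(Rational(-1, 3), Mul(Mul(Add(Y, Mul(-32, 4)), Y), Y))) = Add(Rational(2, 3), Mul(Rational(-1, 3), Mul(Mul(Add(Y, -128), Y), Y))) = Add(Rational(2, 3), Mul(Rational(-1, 3), Mul(Mul(Add(-128, Y), Y), Y))) = Add(Rational(2, 3), Mul(Rational(-1, 3), Mul(Mul(Y, Add(-128, Y)), Y))) = Add(Rational(2, 3), Mul(Rational(-1, 3), Mul(Pow(Y, 2), Add(-128, Y)))) = Add(Rational(2, 3), Mul(Rational(-1, 3), Pow(Y, 2), Add(-128, Y))))
Mul(Add(56344, Function('B')(-167)), Pow(Add(153304, -73107), -1)) = Mul(Add(56344, Add(Rational(2, 3), Mul(Rational(1, 3), Pow(-167, 2), Add(128, Mul(-1, -167))))), Pow(Add(153304, -73107), -1)) = Mul(Add(56344, Add(Rational(2, 3), Mul(Rational(1, 3), 27889, Add(128, 167)))), Pow(80197, -1)) = Mul(Add(56344, Add(Rational(2, 3), Mul(Rational(1, 3), 27889, 295))), Rational(1, 80197)) = Mul(Add(56344, Add(Rational(2, 3), Rational(8227255, 3))), Rational(1, 80197)) = Mul(Add(56344, 2742419), Rational(1, 80197)) = Mul(2798763, Rational(1, 80197)) = Rational(2798763, 80197)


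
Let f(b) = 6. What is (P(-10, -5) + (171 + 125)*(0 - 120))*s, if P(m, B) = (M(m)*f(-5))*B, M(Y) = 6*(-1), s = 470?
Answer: -16609800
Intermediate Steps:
M(Y) = -6
P(m, B) = -36*B (P(m, B) = (-6*6)*B = -36*B)
(P(-10, -5) + (171 + 125)*(0 - 120))*s = (-36*(-5) + (171 + 125)*(0 - 120))*470 = (180 + 296*(-120))*470 = (180 - 35520)*470 = -35340*470 = -16609800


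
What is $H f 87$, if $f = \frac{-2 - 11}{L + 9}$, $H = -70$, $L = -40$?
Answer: $- \frac{79170}{31} \approx -2553.9$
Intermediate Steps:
$f = \frac{13}{31}$ ($f = \frac{-2 - 11}{-40 + 9} = - \frac{13}{-31} = \left(-13\right) \left(- \frac{1}{31}\right) = \frac{13}{31} \approx 0.41935$)
$H f 87 = \left(-70\right) \frac{13}{31} \cdot 87 = \left(- \frac{910}{31}\right) 87 = - \frac{79170}{31}$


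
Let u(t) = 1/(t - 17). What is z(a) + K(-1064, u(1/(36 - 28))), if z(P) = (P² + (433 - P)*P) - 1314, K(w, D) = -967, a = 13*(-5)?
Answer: -30426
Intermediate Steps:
a = -65
u(t) = 1/(-17 + t)
z(P) = -1314 + P² + P*(433 - P) (z(P) = (P² + P*(433 - P)) - 1314 = -1314 + P² + P*(433 - P))
z(a) + K(-1064, u(1/(36 - 28))) = (-1314 + 433*(-65)) - 967 = (-1314 - 28145) - 967 = -29459 - 967 = -30426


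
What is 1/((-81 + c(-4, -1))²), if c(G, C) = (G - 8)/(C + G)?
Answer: 25/154449 ≈ 0.00016187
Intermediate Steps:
c(G, C) = (-8 + G)/(C + G)
1/((-81 + c(-4, -1))²) = 1/((-81 + (-8 - 4)/(-1 - 4))²) = 1/((-81 - 12/(-5))²) = 1/((-81 - ⅕*(-12))²) = 1/((-81 + 12/5)²) = 1/((-393/5)²) = 1/(154449/25) = 25/154449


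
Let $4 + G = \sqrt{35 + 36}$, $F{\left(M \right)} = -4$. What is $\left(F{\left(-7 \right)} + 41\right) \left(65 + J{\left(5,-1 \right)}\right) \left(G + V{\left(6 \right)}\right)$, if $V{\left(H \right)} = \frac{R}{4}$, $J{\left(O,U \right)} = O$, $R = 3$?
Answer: $- \frac{16835}{2} + 2590 \sqrt{71} \approx 13406.0$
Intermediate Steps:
$V{\left(H \right)} = \frac{3}{4}$
$G = -4 + \sqrt{71}$ ($G = -4 + \sqrt{35 + 36} = -4 + \sqrt{71} \approx 4.4261$)
$\left(F{\left(-7 \right)} + 41\right) \left(65 + J{\left(5,-1 \right)}\right) \left(G + V{\left(6 \right)}\right) = \left(-4 + 41\right) \left(65 + 5\right) \left(\left(-4 + \sqrt{71}\right) + \frac{3}{4}\right) = 37 \cdot 70 \left(- \frac{13}{4} + \sqrt{71}\right) = 2590 \left(- \frac{13}{4} + \sqrt{71}\right) = - \frac{16835}{2} + 2590 \sqrt{71}$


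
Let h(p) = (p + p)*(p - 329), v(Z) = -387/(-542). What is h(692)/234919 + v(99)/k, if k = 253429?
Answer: 69007911488709/32268125690042 ≈ 2.1386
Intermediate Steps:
v(Z) = 387/542 (v(Z) = -387*(-1/542) = 387/542)
h(p) = 2*p*(-329 + p) (h(p) = (2*p)*(-329 + p) = 2*p*(-329 + p))
h(692)/234919 + v(99)/k = (2*692*(-329 + 692))/234919 + (387/542)/253429 = (2*692*363)*(1/234919) + (387/542)*(1/253429) = 502392*(1/234919) + 387/137358518 = 502392/234919 + 387/137358518 = 69007911488709/32268125690042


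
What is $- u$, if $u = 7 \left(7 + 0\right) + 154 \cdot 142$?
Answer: $-21917$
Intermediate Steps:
$u = 21917$ ($u = 7 \cdot 7 + 21868 = 49 + 21868 = 21917$)
$- u = \left(-1\right) 21917 = -21917$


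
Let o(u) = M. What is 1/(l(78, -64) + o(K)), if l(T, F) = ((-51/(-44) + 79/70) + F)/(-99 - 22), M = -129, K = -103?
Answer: -186340/23942823 ≈ -0.0077827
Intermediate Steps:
o(u) = -129
l(T, F) = -3523/186340 - F/121 (l(T, F) = ((-51*(-1/44) + 79*(1/70)) + F)/(-121) = ((51/44 + 79/70) + F)*(-1/121) = (3523/1540 + F)*(-1/121) = -3523/186340 - F/121)
1/(l(78, -64) + o(K)) = 1/((-3523/186340 - 1/121*(-64)) - 129) = 1/((-3523/186340 + 64/121) - 129) = 1/(95037/186340 - 129) = 1/(-23942823/186340) = -186340/23942823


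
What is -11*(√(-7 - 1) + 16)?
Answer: -176 - 22*I*√2 ≈ -176.0 - 31.113*I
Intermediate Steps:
-11*(√(-7 - 1) + 16) = -11*(√(-8) + 16) = -11*(2*I*√2 + 16) = -11*(16 + 2*I*√2) = -176 - 22*I*√2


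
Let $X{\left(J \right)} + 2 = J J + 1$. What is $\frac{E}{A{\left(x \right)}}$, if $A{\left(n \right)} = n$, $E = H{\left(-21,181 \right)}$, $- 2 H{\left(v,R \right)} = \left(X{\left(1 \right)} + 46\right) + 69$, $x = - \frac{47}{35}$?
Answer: $\frac{4025}{94} \approx 42.819$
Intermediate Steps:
$X{\left(J \right)} = -1 + J^{2}$ ($X{\left(J \right)} = -2 + \left(J J + 1\right) = -2 + \left(J^{2} + 1\right) = -2 + \left(1 + J^{2}\right) = -1 + J^{2}$)
$x = - \frac{47}{35}$ ($x = \left(-47\right) \frac{1}{35} = - \frac{47}{35} \approx -1.3429$)
$H{\left(v,R \right)} = - \frac{115}{2}$ ($H{\left(v,R \right)} = - \frac{\left(\left(-1 + 1^{2}\right) + 46\right) + 69}{2} = - \frac{\left(\left(-1 + 1\right) + 46\right) + 69}{2} = - \frac{\left(0 + 46\right) + 69}{2} = - \frac{46 + 69}{2} = \left(- \frac{1}{2}\right) 115 = - \frac{115}{2}$)
$E = - \frac{115}{2} \approx -57.5$
$\frac{E}{A{\left(x \right)}} = - \frac{115}{2 \left(- \frac{47}{35}\right)} = \left(- \frac{115}{2}\right) \left(- \frac{35}{47}\right) = \frac{4025}{94}$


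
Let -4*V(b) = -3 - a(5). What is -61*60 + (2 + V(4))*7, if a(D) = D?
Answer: -3632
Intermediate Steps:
V(b) = 2 (V(b) = -(-3 - 1*5)/4 = -(-3 - 5)/4 = -¼*(-8) = 2)
-61*60 + (2 + V(4))*7 = -61*60 + (2 + 2)*7 = -3660 + 4*7 = -3660 + 28 = -3632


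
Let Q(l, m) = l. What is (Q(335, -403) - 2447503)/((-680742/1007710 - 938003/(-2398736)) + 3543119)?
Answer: -2957684263795543040/4282266877310516829 ≈ -0.69068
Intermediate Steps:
(Q(335, -403) - 2447503)/((-680742/1007710 - 938003/(-2398736)) + 3543119) = (335 - 2447503)/((-680742/1007710 - 938003/(-2398736)) + 3543119) = -2447168/((-680742*1/1007710 - 938003*(-1/2398736)) + 3543119) = -2447168/((-340371/503855 + 938003/2398736) + 3543119) = -2447168/(-343842669491/1208615127280 + 3543119) = -2447168/4282266877310516829/1208615127280 = -2447168*1208615127280/4282266877310516829 = -2957684263795543040/4282266877310516829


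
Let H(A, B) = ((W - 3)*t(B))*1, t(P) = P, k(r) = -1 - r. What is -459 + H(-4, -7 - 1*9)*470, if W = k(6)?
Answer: 74741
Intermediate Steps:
W = -7 (W = -1 - 1*6 = -1 - 6 = -7)
H(A, B) = -10*B (H(A, B) = ((-7 - 3)*B)*1 = -10*B*1 = -10*B)
-459 + H(-4, -7 - 1*9)*470 = -459 - 10*(-7 - 1*9)*470 = -459 - 10*(-7 - 9)*470 = -459 - 10*(-16)*470 = -459 + 160*470 = -459 + 75200 = 74741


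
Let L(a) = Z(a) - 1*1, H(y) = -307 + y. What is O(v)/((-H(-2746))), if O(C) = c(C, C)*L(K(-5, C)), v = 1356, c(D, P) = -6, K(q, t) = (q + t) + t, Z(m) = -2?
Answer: 18/3053 ≈ 0.0058958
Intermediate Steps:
K(q, t) = q + 2*t
L(a) = -3 (L(a) = -2 - 1*1 = -2 - 1 = -3)
O(C) = 18 (O(C) = -6*(-3) = 18)
O(v)/((-H(-2746))) = 18/((-(-307 - 2746))) = 18/((-1*(-3053))) = 18/3053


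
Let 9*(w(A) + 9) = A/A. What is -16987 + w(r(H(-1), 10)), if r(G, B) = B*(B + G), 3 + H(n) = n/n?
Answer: -152963/9 ≈ -16996.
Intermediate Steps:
H(n) = -2 (H(n) = -3 + n/n = -3 + 1 = -2)
w(A) = -80/9 (w(A) = -9 + (A/A)/9 = -9 + (⅑)*1 = -9 + ⅑ = -80/9)
-16987 + w(r(H(-1), 10)) = -16987 - 80/9 = -152963/9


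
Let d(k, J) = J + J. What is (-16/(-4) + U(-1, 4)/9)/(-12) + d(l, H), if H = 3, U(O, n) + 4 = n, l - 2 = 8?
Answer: 17/3 ≈ 5.6667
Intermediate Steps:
l = 10 (l = 2 + 8 = 10)
U(O, n) = -4 + n
d(k, J) = 2*J
(-16/(-4) + U(-1, 4)/9)/(-12) + d(l, H) = (-16/(-4) + (-4 + 4)/9)/(-12) + 2*3 = -(-16*(-¼) + 0*(⅑))/12 + 6 = -(4 + 0)/12 + 6 = -1/12*4 + 6 = -⅓ + 6 = 17/3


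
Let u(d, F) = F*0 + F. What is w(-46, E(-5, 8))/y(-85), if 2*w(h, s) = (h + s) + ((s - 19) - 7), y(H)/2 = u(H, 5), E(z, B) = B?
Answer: -14/5 ≈ -2.8000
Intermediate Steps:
u(d, F) = F (u(d, F) = 0 + F = F)
y(H) = 10 (y(H) = 2*5 = 10)
w(h, s) = -13 + s + h/2 (w(h, s) = ((h + s) + ((s - 19) - 7))/2 = ((h + s) + ((-19 + s) - 7))/2 = ((h + s) + (-26 + s))/2 = (-26 + h + 2*s)/2 = -13 + s + h/2)
w(-46, E(-5, 8))/y(-85) = (-13 + 8 + (½)*(-46))/10 = (-13 + 8 - 23)*(⅒) = -28*⅒ = -14/5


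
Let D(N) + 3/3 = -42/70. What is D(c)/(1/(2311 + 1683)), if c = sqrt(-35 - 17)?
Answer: -31952/5 ≈ -6390.4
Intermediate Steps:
c = 2*I*sqrt(13) (c = sqrt(-52) = 2*I*sqrt(13) ≈ 7.2111*I)
D(N) = -8/5 (D(N) = -1 - 42/70 = -1 - 42*1/70 = -1 - 3/5 = -8/5)
D(c)/(1/(2311 + 1683)) = -8/(5*(1/(2311 + 1683))) = -8/(5*(1/3994)) = -8/(5*1/3994) = -8/5*3994 = -31952/5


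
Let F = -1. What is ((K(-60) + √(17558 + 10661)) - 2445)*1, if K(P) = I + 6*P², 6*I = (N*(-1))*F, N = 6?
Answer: 19156 + √28219 ≈ 19324.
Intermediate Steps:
I = 1 (I = ((6*(-1))*(-1))/6 = (-6*(-1))/6 = (⅙)*6 = 1)
K(P) = 1 + 6*P²
((K(-60) + √(17558 + 10661)) - 2445)*1 = (((1 + 6*(-60)²) + √(17558 + 10661)) - 2445)*1 = (((1 + 6*3600) + √28219) - 2445)*1 = (((1 + 21600) + √28219) - 2445)*1 = ((21601 + √28219) - 2445)*1 = (19156 + √28219)*1 = 19156 + √28219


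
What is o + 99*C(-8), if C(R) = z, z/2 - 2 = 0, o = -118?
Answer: 278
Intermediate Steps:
z = 4 (z = 4 + 2*0 = 4 + 0 = 4)
C(R) = 4
o + 99*C(-8) = -118 + 99*4 = -118 + 396 = 278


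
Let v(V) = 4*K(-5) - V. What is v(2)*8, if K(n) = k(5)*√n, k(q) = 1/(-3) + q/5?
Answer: -16 + 64*I*√5/3 ≈ -16.0 + 47.703*I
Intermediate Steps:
k(q) = -⅓ + q/5 (k(q) = 1*(-⅓) + q*(⅕) = -⅓ + q/5)
K(n) = 2*√n/3 (K(n) = (-⅓ + (⅕)*5)*√n = (-⅓ + 1)*√n = 2*√n/3)
v(V) = -V + 8*I*√5/3 (v(V) = 4*(2*√(-5)/3) - V = 4*(2*(I*√5)/3) - V = 4*(2*I*√5/3) - V = 8*I*√5/3 - V = -V + 8*I*√5/3)
v(2)*8 = (-1*2 + 8*I*√5/3)*8 = (-2 + 8*I*√5/3)*8 = -16 + 64*I*√5/3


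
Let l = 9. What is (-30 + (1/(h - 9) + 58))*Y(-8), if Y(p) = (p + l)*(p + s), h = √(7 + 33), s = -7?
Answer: -17085/41 + 30*√10/41 ≈ -414.39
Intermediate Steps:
h = 2*√10 (h = √40 = 2*√10 ≈ 6.3246)
Y(p) = (-7 + p)*(9 + p) (Y(p) = (p + 9)*(p - 7) = (9 + p)*(-7 + p) = (-7 + p)*(9 + p))
(-30 + (1/(h - 9) + 58))*Y(-8) = (-30 + (1/(2*√10 - 9) + 58))*(-63 + (-8)² + 2*(-8)) = (-30 + (1/(-9 + 2*√10) + 58))*(-63 + 64 - 16) = (-30 + (58 + 1/(-9 + 2*√10)))*(-15) = (28 + 1/(-9 + 2*√10))*(-15) = -420 - 15/(-9 + 2*√10)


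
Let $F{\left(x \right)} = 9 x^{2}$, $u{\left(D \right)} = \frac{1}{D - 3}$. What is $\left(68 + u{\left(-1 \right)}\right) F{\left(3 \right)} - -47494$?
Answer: $\frac{211927}{4} \approx 52982.0$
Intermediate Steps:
$u{\left(D \right)} = \frac{1}{-3 + D}$
$\left(68 + u{\left(-1 \right)}\right) F{\left(3 \right)} - -47494 = \left(68 + \frac{1}{-3 - 1}\right) 9 \cdot 3^{2} - -47494 = \left(68 + \frac{1}{-4}\right) 9 \cdot 9 + 47494 = \left(68 - \frac{1}{4}\right) 81 + 47494 = \frac{271}{4} \cdot 81 + 47494 = \frac{21951}{4} + 47494 = \frac{211927}{4}$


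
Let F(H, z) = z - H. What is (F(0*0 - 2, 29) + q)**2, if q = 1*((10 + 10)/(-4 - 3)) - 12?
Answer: 12769/49 ≈ 260.59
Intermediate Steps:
q = -104/7 (q = 1*(20/(-7)) - 12 = 1*(20*(-1/7)) - 12 = 1*(-20/7) - 12 = -20/7 - 12 = -104/7 ≈ -14.857)
(F(0*0 - 2, 29) + q)**2 = ((29 - (0*0 - 2)) - 104/7)**2 = ((29 - (0 - 2)) - 104/7)**2 = ((29 - 1*(-2)) - 104/7)**2 = ((29 + 2) - 104/7)**2 = (31 - 104/7)**2 = (113/7)**2 = 12769/49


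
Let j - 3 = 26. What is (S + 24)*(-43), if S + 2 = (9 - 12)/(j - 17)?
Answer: -3741/4 ≈ -935.25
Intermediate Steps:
j = 29 (j = 3 + 26 = 29)
S = -9/4 (S = -2 + (9 - 12)/(29 - 17) = -2 - 3/12 = -2 - 3*1/12 = -2 - ¼ = -9/4 ≈ -2.2500)
(S + 24)*(-43) = (-9/4 + 24)*(-43) = (87/4)*(-43) = -3741/4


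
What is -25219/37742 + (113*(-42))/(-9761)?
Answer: -67039127/368399662 ≈ -0.18197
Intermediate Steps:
-25219/37742 + (113*(-42))/(-9761) = -25219*1/37742 - 4746*(-1/9761) = -25219/37742 + 4746/9761 = -67039127/368399662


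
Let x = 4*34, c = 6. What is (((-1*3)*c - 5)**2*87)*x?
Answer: 6259128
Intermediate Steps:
x = 136
(((-1*3)*c - 5)**2*87)*x = ((-1*3*6 - 5)**2*87)*136 = ((-3*6 - 5)**2*87)*136 = ((-18 - 5)**2*87)*136 = ((-23)**2*87)*136 = (529*87)*136 = 46023*136 = 6259128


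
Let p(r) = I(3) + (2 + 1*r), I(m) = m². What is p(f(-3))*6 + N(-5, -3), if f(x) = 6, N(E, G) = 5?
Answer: 107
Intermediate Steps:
p(r) = 11 + r (p(r) = 3² + (2 + 1*r) = 9 + (2 + r) = 11 + r)
p(f(-3))*6 + N(-5, -3) = (11 + 6)*6 + 5 = 17*6 + 5 = 102 + 5 = 107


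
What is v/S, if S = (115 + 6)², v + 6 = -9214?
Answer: -9220/14641 ≈ -0.62974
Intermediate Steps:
v = -9220 (v = -6 - 9214 = -9220)
S = 14641 (S = 121² = 14641)
v/S = -9220/14641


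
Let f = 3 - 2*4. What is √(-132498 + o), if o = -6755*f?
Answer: I*√98723 ≈ 314.2*I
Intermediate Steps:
f = -5 (f = 3 - 8 = -5)
o = 33775 (o = -6755*(-5) = 33775)
√(-132498 + o) = √(-132498 + 33775) = √(-98723) = I*√98723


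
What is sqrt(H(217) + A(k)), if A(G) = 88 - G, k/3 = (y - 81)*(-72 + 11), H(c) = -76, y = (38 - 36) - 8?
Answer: I*sqrt(15909) ≈ 126.13*I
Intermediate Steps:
y = -6 (y = 2 - 8 = -6)
k = 15921 (k = 3*((-6 - 81)*(-72 + 11)) = 3*(-87*(-61)) = 3*5307 = 15921)
sqrt(H(217) + A(k)) = sqrt(-76 + (88 - 1*15921)) = sqrt(-76 + (88 - 15921)) = sqrt(-76 - 15833) = sqrt(-15909) = I*sqrt(15909)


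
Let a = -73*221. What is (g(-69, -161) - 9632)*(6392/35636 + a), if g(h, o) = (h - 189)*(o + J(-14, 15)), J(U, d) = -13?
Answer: -5067824562740/8909 ≈ -5.6884e+8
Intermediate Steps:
a = -16133
g(h, o) = (-189 + h)*(-13 + o) (g(h, o) = (h - 189)*(o - 13) = (-189 + h)*(-13 + o))
(g(-69, -161) - 9632)*(6392/35636 + a) = ((2457 - 189*(-161) - 13*(-69) - 69*(-161)) - 9632)*(6392/35636 - 16133) = ((2457 + 30429 + 897 + 11109) - 9632)*(6392*(1/35636) - 16133) = (44892 - 9632)*(1598/8909 - 16133) = 35260*(-143727299/8909) = -5067824562740/8909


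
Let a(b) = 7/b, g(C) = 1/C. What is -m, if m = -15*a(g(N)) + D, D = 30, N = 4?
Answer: 390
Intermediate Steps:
g(C) = 1/C
m = -390 (m = -105/(1/4) + 30 = -105/¼ + 30 = -105*4 + 30 = -15*28 + 30 = -420 + 30 = -390)
-m = -1*(-390) = 390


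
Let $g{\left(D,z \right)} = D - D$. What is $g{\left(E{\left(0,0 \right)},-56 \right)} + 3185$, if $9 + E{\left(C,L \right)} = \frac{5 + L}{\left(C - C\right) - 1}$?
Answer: $3185$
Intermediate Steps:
$E{\left(C,L \right)} = -14 - L$ ($E{\left(C,L \right)} = -9 + \frac{5 + L}{\left(C - C\right) - 1} = -9 + \frac{5 + L}{0 - 1} = -9 + \frac{5 + L}{-1} = -9 + \left(5 + L\right) \left(-1\right) = -9 - \left(5 + L\right) = -14 - L$)
$g{\left(D,z \right)} = 0$
$g{\left(E{\left(0,0 \right)},-56 \right)} + 3185 = 0 + 3185 = 3185$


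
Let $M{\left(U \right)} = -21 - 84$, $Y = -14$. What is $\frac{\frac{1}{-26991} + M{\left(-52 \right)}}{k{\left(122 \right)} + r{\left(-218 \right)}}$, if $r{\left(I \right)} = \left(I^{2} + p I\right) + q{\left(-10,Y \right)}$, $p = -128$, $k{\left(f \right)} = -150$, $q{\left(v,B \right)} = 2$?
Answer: $- \frac{354257}{253985310} \approx -0.0013948$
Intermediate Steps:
$M{\left(U \right)} = -105$ ($M{\left(U \right)} = -21 - 84 = -105$)
$r{\left(I \right)} = 2 + I^{2} - 128 I$ ($r{\left(I \right)} = \left(I^{2} - 128 I\right) + 2 = 2 + I^{2} - 128 I$)
$\frac{\frac{1}{-26991} + M{\left(-52 \right)}}{k{\left(122 \right)} + r{\left(-218 \right)}} = \frac{\frac{1}{-26991} - 105}{-150 + \left(2 + \left(-218\right)^{2} - -27904\right)} = \frac{- \frac{1}{26991} - 105}{-150 + \left(2 + 47524 + 27904\right)} = - \frac{2834056}{26991 \left(-150 + 75430\right)} = - \frac{2834056}{26991 \cdot 75280} = \left(- \frac{2834056}{26991}\right) \frac{1}{75280} = - \frac{354257}{253985310}$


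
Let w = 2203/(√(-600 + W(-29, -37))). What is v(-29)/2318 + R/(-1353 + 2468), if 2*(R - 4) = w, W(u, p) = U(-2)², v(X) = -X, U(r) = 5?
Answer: 41607/2584570 - 2203*I*√23/256450 ≈ 0.016098 - 0.041198*I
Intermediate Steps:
W(u, p) = 25 (W(u, p) = 5² = 25)
w = -2203*I*√23/115 (w = 2203/(√(-600 + 25)) = 2203/(√(-575)) = 2203/((5*I*√23)) = 2203*(-I*√23/115) = -2203*I*√23/115 ≈ -91.871*I)
R = 4 - 2203*I*√23/230 (R = 4 + (-2203*I*√23/115)/2 = 4 - 2203*I*√23/230 ≈ 4.0 - 45.936*I)
v(-29)/2318 + R/(-1353 + 2468) = -1*(-29)/2318 + (4 - 2203*I*√23/230)/(-1353 + 2468) = 29*(1/2318) + (4 - 2203*I*√23/230)/1115 = 29/2318 + (4 - 2203*I*√23/230)*(1/1115) = 29/2318 + (4/1115 - 2203*I*√23/256450) = 41607/2584570 - 2203*I*√23/256450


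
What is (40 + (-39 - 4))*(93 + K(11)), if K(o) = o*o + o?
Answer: -675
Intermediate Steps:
K(o) = o + o**2 (K(o) = o**2 + o = o + o**2)
(40 + (-39 - 4))*(93 + K(11)) = (40 + (-39 - 4))*(93 + 11*(1 + 11)) = (40 - 43)*(93 + 11*12) = -3*(93 + 132) = -3*225 = -675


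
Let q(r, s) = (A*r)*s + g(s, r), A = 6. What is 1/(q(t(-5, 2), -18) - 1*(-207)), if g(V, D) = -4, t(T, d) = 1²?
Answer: 1/95 ≈ 0.010526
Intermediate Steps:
t(T, d) = 1
q(r, s) = -4 + 6*r*s (q(r, s) = (6*r)*s - 4 = 6*r*s - 4 = -4 + 6*r*s)
1/(q(t(-5, 2), -18) - 1*(-207)) = 1/((-4 + 6*1*(-18)) - 1*(-207)) = 1/((-4 - 108) + 207) = 1/(-112 + 207) = 1/95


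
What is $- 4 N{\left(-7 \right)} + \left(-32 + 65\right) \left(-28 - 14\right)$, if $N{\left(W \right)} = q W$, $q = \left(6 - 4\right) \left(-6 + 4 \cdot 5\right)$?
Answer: $-602$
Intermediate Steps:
$q = 28$ ($q = 2 \left(-6 + 20\right) = 2 \cdot 14 = 28$)
$N{\left(W \right)} = 28 W$
$- 4 N{\left(-7 \right)} + \left(-32 + 65\right) \left(-28 - 14\right) = - 4 \cdot 28 \left(-7\right) + \left(-32 + 65\right) \left(-28 - 14\right) = \left(-4\right) \left(-196\right) + 33 \left(-42\right) = 784 - 1386 = -602$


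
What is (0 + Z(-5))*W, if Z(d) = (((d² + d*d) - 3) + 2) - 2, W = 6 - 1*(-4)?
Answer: 470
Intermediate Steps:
W = 10 (W = 6 + 4 = 10)
Z(d) = -3 + 2*d² (Z(d) = (((d² + d²) - 3) + 2) - 2 = ((2*d² - 3) + 2) - 2 = ((-3 + 2*d²) + 2) - 2 = (-1 + 2*d²) - 2 = -3 + 2*d²)
(0 + Z(-5))*W = (0 + (-3 + 2*(-5)²))*10 = (0 + (-3 + 2*25))*10 = (0 + (-3 + 50))*10 = (0 + 47)*10 = 47*10 = 470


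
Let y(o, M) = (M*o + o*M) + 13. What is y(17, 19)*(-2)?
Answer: -1318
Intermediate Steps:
y(o, M) = 13 + 2*M*o (y(o, M) = (M*o + M*o) + 13 = 2*M*o + 13 = 13 + 2*M*o)
y(17, 19)*(-2) = (13 + 2*19*17)*(-2) = (13 + 646)*(-2) = 659*(-2) = -1318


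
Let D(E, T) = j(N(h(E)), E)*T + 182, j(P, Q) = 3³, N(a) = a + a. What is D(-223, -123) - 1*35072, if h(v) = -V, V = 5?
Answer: -38211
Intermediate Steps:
h(v) = -5 (h(v) = -1*5 = -5)
N(a) = 2*a
j(P, Q) = 27
D(E, T) = 182 + 27*T (D(E, T) = 27*T + 182 = 182 + 27*T)
D(-223, -123) - 1*35072 = (182 + 27*(-123)) - 1*35072 = (182 - 3321) - 35072 = -3139 - 35072 = -38211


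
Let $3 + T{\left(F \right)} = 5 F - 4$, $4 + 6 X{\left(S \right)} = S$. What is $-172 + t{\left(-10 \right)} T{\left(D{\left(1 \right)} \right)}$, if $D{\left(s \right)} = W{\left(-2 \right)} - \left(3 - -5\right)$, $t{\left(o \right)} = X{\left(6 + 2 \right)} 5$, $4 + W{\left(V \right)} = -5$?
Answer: $- \frac{1436}{3} \approx -478.67$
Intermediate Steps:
$W{\left(V \right)} = -9$ ($W{\left(V \right)} = -4 - 5 = -9$)
$X{\left(S \right)} = - \frac{2}{3} + \frac{S}{6}$
$t{\left(o \right)} = \frac{10}{3}$ ($t{\left(o \right)} = \left(- \frac{2}{3} + \frac{6 + 2}{6}\right) 5 = \left(- \frac{2}{3} + \frac{1}{6} \cdot 8\right) 5 = \left(- \frac{2}{3} + \frac{4}{3}\right) 5 = \frac{2}{3} \cdot 5 = \frac{10}{3}$)
$D{\left(s \right)} = -17$ ($D{\left(s \right)} = -9 - \left(3 - -5\right) = -9 - \left(3 + 5\right) = -9 - 8 = -17$)
$T{\left(F \right)} = -7 + 5 F$ ($T{\left(F \right)} = -3 + \left(5 F - 4\right) = -3 + \left(-4 + 5 F\right) = -7 + 5 F$)
$-172 + t{\left(-10 \right)} T{\left(D{\left(1 \right)} \right)} = -172 + \frac{10 \left(-7 + 5 \left(-17\right)\right)}{3} = -172 + \frac{10 \left(-7 - 85\right)}{3} = -172 + \frac{10}{3} \left(-92\right) = -172 - \frac{920}{3} = - \frac{1436}{3}$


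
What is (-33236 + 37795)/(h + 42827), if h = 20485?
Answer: 4559/63312 ≈ 0.072008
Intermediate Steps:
(-33236 + 37795)/(h + 42827) = (-33236 + 37795)/(20485 + 42827) = 4559/63312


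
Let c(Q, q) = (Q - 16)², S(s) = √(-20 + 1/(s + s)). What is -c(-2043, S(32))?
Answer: -4239481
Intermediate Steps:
S(s) = √(-20 + 1/(2*s))
c(Q, q) = (-16 + Q)²
-c(-2043, S(32)) = -(-16 - 2043)² = -1*(-2059)² = -1*4239481 = -4239481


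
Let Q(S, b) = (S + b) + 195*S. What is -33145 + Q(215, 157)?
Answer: 9152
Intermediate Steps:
Q(S, b) = b + 196*S
-33145 + Q(215, 157) = -33145 + (157 + 196*215) = -33145 + (157 + 42140) = -33145 + 42297 = 9152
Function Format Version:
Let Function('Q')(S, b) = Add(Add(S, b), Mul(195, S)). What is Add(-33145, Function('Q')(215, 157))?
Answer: 9152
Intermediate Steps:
Function('Q')(S, b) = Add(b, Mul(196, S))
Add(-33145, Function('Q')(215, 157)) = Add(-33145, Add(157, Mul(196, 215))) = Add(-33145, Add(157, 42140)) = Add(-33145, 42297) = 9152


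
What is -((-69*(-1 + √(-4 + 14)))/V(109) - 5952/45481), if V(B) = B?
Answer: -2489421/4957429 + 69*√10/109 ≈ 1.4996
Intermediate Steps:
-((-69*(-1 + √(-4 + 14)))/V(109) - 5952/45481) = -(-69*(-1 + √(-4 + 14))/109 - 5952/45481) = -(-69*(-1 + √10)*(1/109) - 5952*1/45481) = -((69 - 69*√10)*(1/109) - 5952/45481) = -((69/109 - 69*√10/109) - 5952/45481) = -(2489421/4957429 - 69*√10/109) = -2489421/4957429 + 69*√10/109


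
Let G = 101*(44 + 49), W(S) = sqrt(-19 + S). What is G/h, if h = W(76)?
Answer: 3131*sqrt(57)/19 ≈ 1244.1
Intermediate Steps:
G = 9393 (G = 101*93 = 9393)
h = sqrt(57) (h = sqrt(-19 + 76) = sqrt(57) ≈ 7.5498)
G/h = 9393/(sqrt(57)) = 9393*(sqrt(57)/57) = 3131*sqrt(57)/19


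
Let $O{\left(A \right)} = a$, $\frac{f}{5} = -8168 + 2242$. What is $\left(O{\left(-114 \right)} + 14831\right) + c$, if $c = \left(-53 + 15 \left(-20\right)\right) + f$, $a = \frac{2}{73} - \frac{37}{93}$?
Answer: $- \frac{102869443}{6789} \approx -15152.0$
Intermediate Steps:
$f = -29630$ ($f = 5 \left(-8168 + 2242\right) = 5 \left(-5926\right) = -29630$)
$a = - \frac{2515}{6789}$ ($a = 2 \cdot \frac{1}{73} - \frac{37}{93} = \frac{2}{73} - \frac{37}{93} = - \frac{2515}{6789} \approx -0.37045$)
$c = -29983$ ($c = \left(-53 + 15 \left(-20\right)\right) - 29630 = \left(-53 - 300\right) - 29630 = -353 - 29630 = -29983$)
$O{\left(A \right)} = - \frac{2515}{6789}$
$\left(O{\left(-114 \right)} + 14831\right) + c = \left(- \frac{2515}{6789} + 14831\right) - 29983 = \frac{100685144}{6789} - 29983 = - \frac{102869443}{6789}$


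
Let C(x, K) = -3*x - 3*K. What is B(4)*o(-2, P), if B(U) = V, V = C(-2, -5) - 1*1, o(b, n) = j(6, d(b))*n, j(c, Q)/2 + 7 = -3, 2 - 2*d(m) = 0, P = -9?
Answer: 3600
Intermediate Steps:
d(m) = 1 (d(m) = 1 - ½*0 = 1 + 0 = 1)
j(c, Q) = -20 (j(c, Q) = -14 + 2*(-3) = -14 - 6 = -20)
o(b, n) = -20*n
C(x, K) = -3*K - 3*x
V = 20 (V = (-3*(-5) - 3*(-2)) - 1*1 = (15 + 6) - 1 = 21 - 1 = 20)
B(U) = 20
B(4)*o(-2, P) = 20*(-20*(-9)) = 20*180 = 3600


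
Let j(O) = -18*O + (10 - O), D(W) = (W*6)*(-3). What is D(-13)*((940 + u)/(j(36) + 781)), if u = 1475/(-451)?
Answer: 98856810/48257 ≈ 2048.5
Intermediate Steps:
D(W) = -18*W (D(W) = (6*W)*(-3) = -18*W)
j(O) = 10 - 19*O
u = -1475/451 (u = 1475*(-1/451) = -1475/451 ≈ -3.2705)
D(-13)*((940 + u)/(j(36) + 781)) = (-18*(-13))*((940 - 1475/451)/((10 - 19*36) + 781)) = 234*(422465/(451*((10 - 684) + 781))) = 234*(422465/(451*(-674 + 781))) = 234*((422465/451)/107) = 234*((422465/451)*(1/107)) = 234*(422465/48257) = 98856810/48257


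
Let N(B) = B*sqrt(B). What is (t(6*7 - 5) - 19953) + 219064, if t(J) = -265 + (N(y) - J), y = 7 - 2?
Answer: 198809 + 5*sqrt(5) ≈ 1.9882e+5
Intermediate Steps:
y = 5
N(B) = B**(3/2)
t(J) = -265 - J + 5*sqrt(5) (t(J) = -265 + (5**(3/2) - J) = -265 + (5*sqrt(5) - J) = -265 + (-J + 5*sqrt(5)) = -265 - J + 5*sqrt(5))
(t(6*7 - 5) - 19953) + 219064 = ((-265 - (6*7 - 5) + 5*sqrt(5)) - 19953) + 219064 = ((-265 - (42 - 5) + 5*sqrt(5)) - 19953) + 219064 = ((-265 - 1*37 + 5*sqrt(5)) - 19953) + 219064 = ((-265 - 37 + 5*sqrt(5)) - 19953) + 219064 = ((-302 + 5*sqrt(5)) - 19953) + 219064 = (-20255 + 5*sqrt(5)) + 219064 = 198809 + 5*sqrt(5)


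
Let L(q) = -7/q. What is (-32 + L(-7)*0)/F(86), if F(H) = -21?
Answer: 32/21 ≈ 1.5238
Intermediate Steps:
(-32 + L(-7)*0)/F(86) = (-32 - 7/(-7)*0)/(-21) = (-32 - 7*(-⅐)*0)*(-1/21) = (-32 + 1*0)*(-1/21) = (-32 + 0)*(-1/21) = -32*(-1/21) = 32/21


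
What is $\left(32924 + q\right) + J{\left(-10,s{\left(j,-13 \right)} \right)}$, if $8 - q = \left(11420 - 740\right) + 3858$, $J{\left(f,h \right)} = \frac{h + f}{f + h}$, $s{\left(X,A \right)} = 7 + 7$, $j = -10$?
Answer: $18395$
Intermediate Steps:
$s{\left(X,A \right)} = 14$
$J{\left(f,h \right)} = 1$ ($J{\left(f,h \right)} = \frac{f + h}{f + h} = 1$)
$q = -14530$ ($q = 8 - \left(\left(11420 - 740\right) + 3858\right) = 8 - \left(10680 + 3858\right) = 8 - 14538 = -14530$)
$\left(32924 + q\right) + J{\left(-10,s{\left(j,-13 \right)} \right)} = \left(32924 - 14530\right) + 1 = 18394 + 1 = 18395$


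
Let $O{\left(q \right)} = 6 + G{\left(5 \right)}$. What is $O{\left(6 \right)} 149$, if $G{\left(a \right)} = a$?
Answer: $1639$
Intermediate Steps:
$O{\left(q \right)} = 11$ ($O{\left(q \right)} = 6 + 5 = 11$)
$O{\left(6 \right)} 149 = 11 \cdot 149 = 1639$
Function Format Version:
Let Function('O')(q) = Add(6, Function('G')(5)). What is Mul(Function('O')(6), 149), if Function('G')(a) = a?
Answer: 1639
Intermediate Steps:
Function('O')(q) = 11 (Function('O')(q) = Add(6, 5) = 11)
Mul(Function('O')(6), 149) = Mul(11, 149) = 1639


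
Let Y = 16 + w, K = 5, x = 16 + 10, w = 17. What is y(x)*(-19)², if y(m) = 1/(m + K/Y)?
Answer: 11913/863 ≈ 13.804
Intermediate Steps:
x = 26
Y = 33 (Y = 16 + 17 = 33)
y(m) = 1/(5/33 + m) (y(m) = 1/(m + 5/33) = 1/(5/33 + m))
y(x)*(-19)² = (33/(5 + 33*26))*(-19)² = (33/(5 + 858))*361 = (33/863)*361 = 11913/863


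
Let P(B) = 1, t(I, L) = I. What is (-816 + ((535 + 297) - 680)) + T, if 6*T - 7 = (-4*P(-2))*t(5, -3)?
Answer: -3997/6 ≈ -666.17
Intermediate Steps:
T = -13/6 (T = 7/6 + (-4*1*5)/6 = 7/6 + (-4*5)/6 = 7/6 + (⅙)*(-20) = 7/6 - 10/3 = -13/6 ≈ -2.1667)
(-816 + ((535 + 297) - 680)) + T = (-816 + ((535 + 297) - 680)) - 13/6 = (-816 + (832 - 680)) - 13/6 = (-816 + 152) - 13/6 = -664 - 13/6 = -3997/6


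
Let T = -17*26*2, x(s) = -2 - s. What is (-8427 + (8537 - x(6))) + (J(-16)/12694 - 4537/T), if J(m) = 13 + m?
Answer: 53143329/431596 ≈ 123.13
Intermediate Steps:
T = -884 (T = -442*2 = -884)
(-8427 + (8537 - x(6))) + (J(-16)/12694 - 4537/T) = (-8427 + (8537 - (-2 - 1*6))) + ((13 - 16)/12694 - 4537/(-884)) = (-8427 + (8537 - (-2 - 6))) + (-3*1/12694 - 4537*(-1/884)) = (-8427 + (8537 - 1*(-8))) + (-3/12694 + 349/68) = (-8427 + (8537 + 8)) + 2215001/431596 = (-8427 + 8545) + 2215001/431596 = 118 + 2215001/431596 = 53143329/431596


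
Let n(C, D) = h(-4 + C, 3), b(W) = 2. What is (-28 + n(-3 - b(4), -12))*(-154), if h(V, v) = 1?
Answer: 4158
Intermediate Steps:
n(C, D) = 1
(-28 + n(-3 - b(4), -12))*(-154) = (-28 + 1)*(-154) = -27*(-154) = 4158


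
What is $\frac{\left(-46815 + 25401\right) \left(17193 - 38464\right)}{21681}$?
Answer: $\frac{151832398}{7227} \approx 21009.0$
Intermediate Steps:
$\frac{\left(-46815 + 25401\right) \left(17193 - 38464\right)}{21681} = \left(-21414\right) \left(-21271\right) \frac{1}{21681} = 455497194 \cdot \frac{1}{21681} = \frac{151832398}{7227}$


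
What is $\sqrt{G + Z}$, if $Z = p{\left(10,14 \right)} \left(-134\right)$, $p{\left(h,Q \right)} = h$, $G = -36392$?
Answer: $2 i \sqrt{9433} \approx 194.25 i$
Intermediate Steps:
$Z = -1340$ ($Z = 10 \left(-134\right) = -1340$)
$\sqrt{G + Z} = \sqrt{-36392 - 1340} = \sqrt{-37732} = 2 i \sqrt{9433}$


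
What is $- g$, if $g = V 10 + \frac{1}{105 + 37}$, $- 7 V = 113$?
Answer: $\frac{160453}{994} \approx 161.42$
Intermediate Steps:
$V = - \frac{113}{7}$ ($V = \left(- \frac{1}{7}\right) 113 = - \frac{113}{7} \approx -16.143$)
$g = - \frac{160453}{994}$ ($g = \left(- \frac{113}{7}\right) 10 + \frac{1}{105 + 37} = - \frac{1130}{7} + \frac{1}{142} = - \frac{160453}{994} \approx -161.42$)
$- g = \left(-1\right) \left(- \frac{160453}{994}\right) = \frac{160453}{994}$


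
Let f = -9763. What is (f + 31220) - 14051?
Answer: 7406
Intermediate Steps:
(f + 31220) - 14051 = (-9763 + 31220) - 14051 = 21457 - 14051 = 7406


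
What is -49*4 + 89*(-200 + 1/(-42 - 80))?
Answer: -2195601/122 ≈ -17997.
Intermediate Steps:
-49*4 + 89*(-200 + 1/(-42 - 80)) = -196 + 89*(-200 + 1/(-122)) = -196 + 89*(-200 - 1/122) = -196 + 89*(-24401/122) = -196 - 2171689/122 = -2195601/122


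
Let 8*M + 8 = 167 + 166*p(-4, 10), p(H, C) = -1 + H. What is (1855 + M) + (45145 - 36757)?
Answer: 81273/8 ≈ 10159.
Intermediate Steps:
M = -671/8 (M = -1 + (167 + 166*(-1 - 4))/8 = -1 + (167 + 166*(-5))/8 = -1 + (167 - 830)/8 = -1 + (1/8)*(-663) = -1 - 663/8 = -671/8 ≈ -83.875)
(1855 + M) + (45145 - 36757) = (1855 - 671/8) + (45145 - 36757) = 14169/8 + 8388 = 81273/8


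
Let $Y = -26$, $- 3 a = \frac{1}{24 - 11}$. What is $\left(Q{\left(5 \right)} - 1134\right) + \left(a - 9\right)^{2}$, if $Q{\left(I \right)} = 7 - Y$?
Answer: $- \frac{1550717}{1521} \approx -1019.5$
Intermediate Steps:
$a = - \frac{1}{39}$ ($a = - \frac{1}{3 \left(24 - 11\right)} = - \frac{1}{3 \cdot 13} = \left(- \frac{1}{3}\right) \frac{1}{13} = - \frac{1}{39} \approx -0.025641$)
$Q{\left(I \right)} = 33$ ($Q{\left(I \right)} = 7 - -26 = 7 + 26 = 33$)
$\left(Q{\left(5 \right)} - 1134\right) + \left(a - 9\right)^{2} = \left(33 - 1134\right) + \left(- \frac{1}{39} - 9\right)^{2} = -1101 + \left(- \frac{352}{39}\right)^{2} = -1101 + \frac{123904}{1521} = - \frac{1550717}{1521}$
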